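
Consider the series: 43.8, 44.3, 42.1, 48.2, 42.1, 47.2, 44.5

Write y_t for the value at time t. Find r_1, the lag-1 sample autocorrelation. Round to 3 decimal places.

Mean ȳ = (43.8 + 44.3 + 42.1 + 48.2 + 42.1 + 47.2 + 44.5)/7 = 44.6000
Deviations from mean: -0.8000, -0.3000, -2.5000, 3.6000, -2.5000, 2.6000, -0.1000
Σ(y_t−ȳ)(y_{t+1}−ȳ) = (0.2400) + (0.7500) + (-9.0000) + (-9.0000) + (-6.5000) + (-0.2600) = -23.7700
Denominator Σ(y_t−ȳ)² = 32.9600
r_1 = -23.7700 / 32.9600 = -0.721

-0.721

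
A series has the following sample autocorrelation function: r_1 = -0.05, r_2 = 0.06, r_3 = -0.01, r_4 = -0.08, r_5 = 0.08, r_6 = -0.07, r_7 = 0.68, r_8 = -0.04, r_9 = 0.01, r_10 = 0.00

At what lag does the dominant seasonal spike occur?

The largest autocorrelation is r_7 = 0.68; the remaining lags stay at or below 0.08.
The dominant spike at lag 7 indicates a seasonal period of 7.

7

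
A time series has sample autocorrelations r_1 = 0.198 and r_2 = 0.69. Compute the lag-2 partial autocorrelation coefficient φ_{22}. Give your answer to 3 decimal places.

0.677

φ_{22} = (r_2 − r_1²) / (1 − r_1²)
r_1² = (0.198)² = 0.039204
Numerator = 0.69 − 0.0392 = 0.6508; denominator = 1 − 0.0392 = 0.9608
φ_{22} = 0.6508 / 0.9608 = 0.677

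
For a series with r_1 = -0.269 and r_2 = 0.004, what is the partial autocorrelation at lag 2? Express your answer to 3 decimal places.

-0.074

φ_{22} = (r_2 − r_1²) / (1 − r_1²)
r_1² = (-0.269)² = 0.072361
Numerator = 0.004 − 0.0724 = -0.0684; denominator = 1 − 0.0724 = 0.9276
φ_{22} = -0.0684 / 0.9276 = -0.074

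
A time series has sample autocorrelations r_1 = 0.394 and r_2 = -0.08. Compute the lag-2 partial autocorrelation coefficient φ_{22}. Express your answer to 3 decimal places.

φ_{22} = (r_2 − r_1²) / (1 − r_1²)
r_1² = (0.394)² = 0.155236
Numerator = -0.08 − 0.1552 = -0.2352; denominator = 1 − 0.1552 = 0.8448
φ_{22} = -0.2352 / 0.8448 = -0.278

-0.278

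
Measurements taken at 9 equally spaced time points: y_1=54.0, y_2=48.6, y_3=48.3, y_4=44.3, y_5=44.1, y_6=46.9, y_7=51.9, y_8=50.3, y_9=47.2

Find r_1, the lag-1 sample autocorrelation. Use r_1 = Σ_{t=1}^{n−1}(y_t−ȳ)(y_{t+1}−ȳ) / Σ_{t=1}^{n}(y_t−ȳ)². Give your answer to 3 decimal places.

0.286

Mean ȳ = (54.0 + 48.6 + 48.3 + 44.3 + 44.1 + 46.9 + 51.9 + 50.3 + 47.2)/9 = 48.4000
Numerator Σ_{t=1}^{8}(y_t−ȳ)(y_{t+1}−ȳ) = 24.7100
Denominator Σ(y_t−ȳ)² = 86.2600
r_1 = 24.7100 / 86.2600 = 0.286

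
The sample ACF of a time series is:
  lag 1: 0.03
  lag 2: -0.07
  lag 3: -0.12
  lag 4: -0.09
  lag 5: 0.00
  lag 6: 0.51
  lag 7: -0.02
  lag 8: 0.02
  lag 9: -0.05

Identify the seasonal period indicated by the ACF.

The largest autocorrelation is r_6 = 0.51; the remaining lags stay at or below 0.03.
The dominant spike at lag 6 indicates a seasonal period of 6.

6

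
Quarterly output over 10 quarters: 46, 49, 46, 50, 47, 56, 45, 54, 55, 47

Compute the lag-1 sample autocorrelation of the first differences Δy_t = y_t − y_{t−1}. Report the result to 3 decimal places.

-0.659

First differences Δy: 3, -3, 4, -3, 9, -11, 9, 1, -8
Mean of differences = 0.1111
Numerator Σ(Δy_t−Δȳ)(Δy_{t+1}−Δȳ) = -257.6790
Denominator Σ(Δy_t−Δȳ)² = 390.8889
r_1(Δy) = -257.6790 / 390.8889 = -0.659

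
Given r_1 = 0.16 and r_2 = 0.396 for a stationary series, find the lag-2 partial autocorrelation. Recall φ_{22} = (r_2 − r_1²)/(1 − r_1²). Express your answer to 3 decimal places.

0.380

φ_{22} = (r_2 − r_1²) / (1 − r_1²)
r_1² = (0.16)² = 0.0256
Numerator = 0.396 − 0.0256 = 0.3704; denominator = 1 − 0.0256 = 0.9744
φ_{22} = 0.3704 / 0.9744 = 0.380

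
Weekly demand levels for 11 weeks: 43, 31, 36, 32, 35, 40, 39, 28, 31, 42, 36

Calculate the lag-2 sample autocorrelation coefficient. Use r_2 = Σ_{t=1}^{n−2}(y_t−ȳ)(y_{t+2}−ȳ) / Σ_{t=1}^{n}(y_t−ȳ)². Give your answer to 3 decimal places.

Mean ȳ = (43 + 31 + 36 + 32 + 35 + 40 + 39 + 28 + 31 + 42 + 36)/11 = 35.7273
Numerator Σ_{t=1}^{9}(y_t−ȳ)(y_{t+2}−ȳ) = -97.1488
Denominator Σ(y_t−ȳ)² = 240.1818
r_2 = -97.1488 / 240.1818 = -0.404

-0.404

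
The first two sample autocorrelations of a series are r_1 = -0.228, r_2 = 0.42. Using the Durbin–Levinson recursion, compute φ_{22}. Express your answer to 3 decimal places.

0.388

φ_{22} = (r_2 − r_1²) / (1 − r_1²)
r_1² = (-0.228)² = 0.051984
Numerator = 0.42 − 0.0520 = 0.3680; denominator = 1 − 0.0520 = 0.9480
φ_{22} = 0.3680 / 0.9480 = 0.388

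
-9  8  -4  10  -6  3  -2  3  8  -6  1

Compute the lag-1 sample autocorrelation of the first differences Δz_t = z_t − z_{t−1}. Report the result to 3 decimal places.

-0.737

First differences Δz: 17, -12, 14, -16, 9, -5, 5, 5, -14, 7
Mean of differences = 1.0000
Numerator Σ(Δz_t−Δz̄)(Δz_{t+1}−Δz̄) = -940.0000
Denominator Σ(Δz_t−Δz̄)² = 1276.0000
r_1(Δz) = -940.0000 / 1276.0000 = -0.737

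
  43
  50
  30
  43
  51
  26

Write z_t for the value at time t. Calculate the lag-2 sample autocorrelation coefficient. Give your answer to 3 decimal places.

-0.279

Mean z̄ = (43 + 50 + 30 + 43 + 51 + 26)/6 = 40.5000
Deviations from mean: 2.5000, 9.5000, -10.5000, 2.5000, 10.5000, -14.5000
Σ(z_t−z̄)(z_{t+2}−z̄) = (-26.2500) + (23.7500) + (-110.2500) + (-36.2500) = -149.0000
Denominator Σ(z_t−z̄)² = 533.5000
r_2 = -149.0000 / 533.5000 = -0.279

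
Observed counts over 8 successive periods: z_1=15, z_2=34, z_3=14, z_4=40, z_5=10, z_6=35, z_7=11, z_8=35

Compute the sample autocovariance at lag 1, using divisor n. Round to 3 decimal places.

Mean z̄ = (15 + 34 + 14 + 40 + 10 + 35 + 11 + 35)/8 = 24.2500
Σ_{t=1}^{7}(z_t−z̄)(z_{t+1}−z̄) = -1014.0625
γ_1 = -1014.0625 / 8 = -126.758

-126.758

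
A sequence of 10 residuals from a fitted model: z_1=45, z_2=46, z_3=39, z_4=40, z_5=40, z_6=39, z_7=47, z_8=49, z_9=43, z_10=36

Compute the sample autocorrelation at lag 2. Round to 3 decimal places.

Mean z̄ = (45 + 46 + 39 + 40 + 40 + 39 + 47 + 49 + 43 + 36)/10 = 42.4000
Numerator Σ_{t=1}^{8}(z_t−z̄)(z_{t+2}−z̄) = -74.1200
Denominator Σ(z_t−z̄)² = 160.4000
r_2 = -74.1200 / 160.4000 = -0.462

-0.462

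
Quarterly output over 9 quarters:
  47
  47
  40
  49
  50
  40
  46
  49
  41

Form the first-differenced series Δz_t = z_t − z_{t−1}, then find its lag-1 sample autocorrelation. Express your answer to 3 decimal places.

-0.385

First differences Δz: 0, -7, 9, 1, -10, 6, 3, -8
Mean of differences = -0.7500
Numerator Σ(Δz_t−Δz̄)(Δz_{t+1}−Δz̄) = -129.0625
Denominator Σ(Δz_t−Δz̄)² = 335.5000
r_1(Δz) = -129.0625 / 335.5000 = -0.385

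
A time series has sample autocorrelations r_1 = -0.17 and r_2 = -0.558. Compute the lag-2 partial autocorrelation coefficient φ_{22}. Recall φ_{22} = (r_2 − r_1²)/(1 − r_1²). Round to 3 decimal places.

φ_{22} = (r_2 − r_1²) / (1 − r_1²)
r_1² = (-0.17)² = 0.0289
Numerator = -0.558 − 0.0289 = -0.5869; denominator = 1 − 0.0289 = 0.9711
φ_{22} = -0.5869 / 0.9711 = -0.604

-0.604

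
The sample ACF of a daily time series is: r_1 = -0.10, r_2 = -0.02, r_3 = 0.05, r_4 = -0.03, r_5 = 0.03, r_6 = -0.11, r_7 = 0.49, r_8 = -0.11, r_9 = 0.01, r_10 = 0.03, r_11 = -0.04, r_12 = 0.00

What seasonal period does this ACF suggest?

The largest autocorrelation is r_7 = 0.49; the remaining lags stay at or below 0.05.
The dominant spike at lag 7 indicates a seasonal period of 7.

7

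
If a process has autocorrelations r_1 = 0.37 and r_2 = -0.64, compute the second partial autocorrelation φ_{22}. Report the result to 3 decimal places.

φ_{22} = (r_2 − r_1²) / (1 − r_1²)
r_1² = (0.37)² = 0.1369
Numerator = -0.64 − 0.1369 = -0.7769; denominator = 1 − 0.1369 = 0.8631
φ_{22} = -0.7769 / 0.8631 = -0.900

-0.900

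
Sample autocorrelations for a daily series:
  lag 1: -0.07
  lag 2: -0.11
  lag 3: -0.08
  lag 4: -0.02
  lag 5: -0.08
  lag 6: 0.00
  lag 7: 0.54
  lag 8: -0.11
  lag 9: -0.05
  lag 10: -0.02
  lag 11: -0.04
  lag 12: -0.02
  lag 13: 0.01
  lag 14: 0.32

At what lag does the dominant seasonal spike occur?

The largest autocorrelation is r_7 = 0.54, with a weaker echo at lag 14 (0.32); the remaining lags stay at or below 0.01.
The dominant spike at lag 7 indicates a seasonal period of 7.

7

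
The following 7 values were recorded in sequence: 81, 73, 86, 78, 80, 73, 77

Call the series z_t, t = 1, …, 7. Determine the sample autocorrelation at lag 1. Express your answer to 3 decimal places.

Mean z̄ = (81 + 73 + 86 + 78 + 80 + 73 + 77)/7 = 78.2857
Σ(z_t−z̄)(z_{t+1}−z̄) = (-14.3469) + (-40.7755) + (-2.2041) + (-0.4898) + (-9.0612) + (6.7959) = -60.0816
Denominator Σ(z_t−z̄)² = 127.4286
r_1 = -60.0816 / 127.4286 = -0.471

-0.471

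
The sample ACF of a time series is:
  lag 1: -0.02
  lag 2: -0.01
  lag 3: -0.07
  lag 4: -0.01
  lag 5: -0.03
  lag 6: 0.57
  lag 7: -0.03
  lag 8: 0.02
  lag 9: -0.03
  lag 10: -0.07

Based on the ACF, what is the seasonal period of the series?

6

The largest autocorrelation is r_6 = 0.57; the remaining lags stay at or below 0.02.
The dominant spike at lag 6 indicates a seasonal period of 6.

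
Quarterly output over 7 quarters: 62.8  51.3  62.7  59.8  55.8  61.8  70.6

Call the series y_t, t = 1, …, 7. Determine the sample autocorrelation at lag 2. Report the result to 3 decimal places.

Mean ȳ = (62.8 + 51.3 + 62.7 + 59.8 + 55.8 + 61.8 + 70.6)/7 = 60.6857
Numerator Σ_{t=1}^{5}(y_t−ȳ)(y_{t+2}−ȳ) = -46.6947
Denominator Σ(y_t−ȳ)² = 220.8086
r_2 = -46.6947 / 220.8086 = -0.211

-0.211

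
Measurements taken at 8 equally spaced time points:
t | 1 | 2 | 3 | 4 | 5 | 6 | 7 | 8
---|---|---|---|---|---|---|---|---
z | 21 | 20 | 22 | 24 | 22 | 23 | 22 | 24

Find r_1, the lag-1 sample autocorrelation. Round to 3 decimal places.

0.125

Mean z̄ = (21 + 20 + 22 + 24 + 22 + 23 + 22 + 24)/8 = 22.2500
Deviations from mean: -1.2500, -2.2500, -0.2500, 1.7500, -0.2500, 0.7500, -0.2500, 1.7500
Σ(z_t−z̄)(z_{t+1}−z̄) = (2.8125) + (0.5625) + (-0.4375) + (-0.4375) + (-0.1875) + (-0.1875) + (-0.4375) = 1.6875
Denominator Σ(z_t−z̄)² = 13.5000
r_1 = 1.6875 / 13.5000 = 0.125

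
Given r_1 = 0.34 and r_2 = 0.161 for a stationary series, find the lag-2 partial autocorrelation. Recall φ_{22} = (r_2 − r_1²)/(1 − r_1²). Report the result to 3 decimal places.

φ_{22} = (r_2 − r_1²) / (1 − r_1²)
r_1² = (0.34)² = 0.1156
Numerator = 0.161 − 0.1156 = 0.0454; denominator = 1 − 0.1156 = 0.8844
φ_{22} = 0.0454 / 0.8844 = 0.051

0.051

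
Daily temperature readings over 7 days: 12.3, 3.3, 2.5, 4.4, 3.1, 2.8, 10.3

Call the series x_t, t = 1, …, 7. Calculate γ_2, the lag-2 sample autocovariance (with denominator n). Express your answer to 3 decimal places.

Mean x̄ = (12.3 + 3.3 + 2.5 + 4.4 + 3.1 + 2.8 + 10.3)/7 = 5.5286
Deviations: 6.7714, -2.2286, -3.0286, -1.1286, -2.4286, -2.7286, 4.7714
Σ_{t=1}^{5}(x_t−x̄)(x_{t+2}−x̄) = -19.1459
γ_2 = -19.1459 / 7 = -2.735

-2.735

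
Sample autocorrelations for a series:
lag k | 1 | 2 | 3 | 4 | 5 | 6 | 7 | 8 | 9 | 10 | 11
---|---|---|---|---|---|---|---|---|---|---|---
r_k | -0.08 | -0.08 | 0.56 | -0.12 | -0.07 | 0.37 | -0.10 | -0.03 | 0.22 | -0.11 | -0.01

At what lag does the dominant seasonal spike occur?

3

The largest autocorrelation is r_3 = 0.56, with weaker echoes at lags 6 (0.37) and 9 (0.22); the remaining lags stay at or below -0.01.
The dominant spike at lag 3 indicates a seasonal period of 3.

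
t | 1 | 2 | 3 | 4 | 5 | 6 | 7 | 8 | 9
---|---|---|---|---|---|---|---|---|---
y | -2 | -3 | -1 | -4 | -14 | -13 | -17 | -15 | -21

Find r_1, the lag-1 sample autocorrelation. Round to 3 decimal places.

Mean ȳ = (-2 − 3 − 1 − 4 − 14 − 13 − 17 − 15 − 21)/9 = -10.0000
Numerator Σ_{t=1}^{8}(y_t−ȳ)(y_{t+1}−ȳ) = 272.0000
Denominator Σ(y_t−ȳ)² = 450.0000
r_1 = 272.0000 / 450.0000 = 0.604

0.604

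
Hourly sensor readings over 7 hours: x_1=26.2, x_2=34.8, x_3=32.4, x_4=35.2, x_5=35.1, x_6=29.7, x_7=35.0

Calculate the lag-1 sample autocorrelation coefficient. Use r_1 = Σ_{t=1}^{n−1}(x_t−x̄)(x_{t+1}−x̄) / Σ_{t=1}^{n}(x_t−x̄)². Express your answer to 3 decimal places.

-0.313

Mean x̄ = (26.2 + 34.8 + 32.4 + 35.2 + 35.1 + 29.7 + 35.0)/7 = 32.6286
Σ(x_t−x̄)(x_{t+1}−x̄) = (-13.9592) + (-0.4963) + (-0.5878) + (6.3551) + (-7.2378) + (-6.9449) = -22.8708
Denominator Σ(x_t−x̄)² = 73.0143
r_1 = -22.8708 / 73.0143 = -0.313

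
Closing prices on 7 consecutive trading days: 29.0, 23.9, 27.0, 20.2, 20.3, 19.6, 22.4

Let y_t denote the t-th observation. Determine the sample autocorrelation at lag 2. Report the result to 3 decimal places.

0.277

Mean ȳ = (29.0 + 23.9 + 27.0 + 20.2 + 20.3 + 19.6 + 22.4)/7 = 23.2000
Σ(y_t−ȳ)(y_{t+2}−ȳ) = (22.0400) + (-2.1000) + (-11.0200) + (10.8000) + (2.3200) = 22.0400
Denominator Σ(y_t−ȳ)² = 79.5800
r_2 = 22.0400 / 79.5800 = 0.277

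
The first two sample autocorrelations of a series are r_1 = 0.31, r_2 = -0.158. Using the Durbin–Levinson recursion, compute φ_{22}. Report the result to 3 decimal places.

φ_{22} = (r_2 − r_1²) / (1 − r_1²)
r_1² = (0.31)² = 0.0961
Numerator = -0.158 − 0.0961 = -0.2541; denominator = 1 − 0.0961 = 0.9039
φ_{22} = -0.2541 / 0.9039 = -0.281

-0.281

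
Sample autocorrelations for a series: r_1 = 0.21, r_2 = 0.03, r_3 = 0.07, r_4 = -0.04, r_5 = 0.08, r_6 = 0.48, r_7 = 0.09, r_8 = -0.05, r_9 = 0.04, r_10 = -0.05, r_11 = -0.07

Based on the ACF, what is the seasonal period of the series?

6

The largest autocorrelation is r_6 = 0.48; the remaining lags stay at or below 0.21. The elevated value at lag 1 (0.21), dropping to 0.03 at lag 2, reflects decaying short-term dependence rather than seasonality.
The dominant spike at lag 6 indicates a seasonal period of 6.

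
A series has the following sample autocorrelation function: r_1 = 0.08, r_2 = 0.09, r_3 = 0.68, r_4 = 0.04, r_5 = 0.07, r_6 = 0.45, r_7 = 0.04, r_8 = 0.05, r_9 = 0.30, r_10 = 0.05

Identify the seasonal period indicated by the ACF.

3

The largest autocorrelation is r_3 = 0.68, with weaker echoes at lags 6 (0.45) and 9 (0.30); the remaining lags stay at or below 0.09.
The dominant spike at lag 3 indicates a seasonal period of 3.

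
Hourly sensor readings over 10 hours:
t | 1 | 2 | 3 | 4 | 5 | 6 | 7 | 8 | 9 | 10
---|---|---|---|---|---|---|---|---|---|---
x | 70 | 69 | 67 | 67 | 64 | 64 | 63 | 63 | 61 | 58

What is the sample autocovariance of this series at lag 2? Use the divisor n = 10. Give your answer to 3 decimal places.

3.888

Mean x̄ = (70 + 69 + 67 + 67 + 64 + 64 + 63 + 63 + 61 + 58)/10 = 64.6000
Σ_{t=1}^{8}(x_t−x̄)(x_{t+2}−x̄) = 38.8800
γ_2 = 38.8800 / 10 = 3.888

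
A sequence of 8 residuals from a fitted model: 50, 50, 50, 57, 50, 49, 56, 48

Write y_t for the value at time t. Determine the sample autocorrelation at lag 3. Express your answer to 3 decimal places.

Mean ȳ = (50 + 50 + 50 + 57 + 50 + 49 + 56 + 48)/8 = 51.2500
Deviations from mean: -1.2500, -1.2500, -1.2500, 5.7500, -1.2500, -2.2500, 4.7500, -3.2500
Σ(y_t−ȳ)(y_{t+3}−ȳ) = (-7.1875) + (1.5625) + (2.8125) + (27.3125) + (4.0625) = 28.5625
Denominator Σ(y_t−ȳ)² = 77.5000
r_3 = 28.5625 / 77.5000 = 0.369

0.369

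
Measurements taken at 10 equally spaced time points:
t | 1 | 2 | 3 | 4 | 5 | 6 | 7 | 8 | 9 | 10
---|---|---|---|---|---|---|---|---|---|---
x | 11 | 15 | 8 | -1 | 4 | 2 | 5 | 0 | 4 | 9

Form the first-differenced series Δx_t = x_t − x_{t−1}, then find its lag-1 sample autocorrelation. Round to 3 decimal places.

-0.174

First differences Δx: 4, -7, -9, 5, -2, 3, -5, 4, 5
Mean of differences = -0.2222
Numerator Σ(Δx_t−Δx̄)(Δx_{t+1}−Δx̄) = -43.4938
Denominator Σ(Δx_t−Δx̄)² = 249.5556
r_1(Δx) = -43.4938 / 249.5556 = -0.174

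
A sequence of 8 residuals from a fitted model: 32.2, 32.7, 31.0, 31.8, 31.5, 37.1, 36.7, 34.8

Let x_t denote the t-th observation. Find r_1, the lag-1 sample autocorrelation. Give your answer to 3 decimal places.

Mean x̄ = (32.2 + 32.7 + 31.0 + 31.8 + 31.5 + 37.1 + 36.7 + 34.8)/8 = 33.4750
Deviations from mean: -1.2750, -0.7750, -2.4750, -1.6750, -1.9750, 3.6250, 3.2250, 1.3250
Σ(x_t−x̄)(x_{t+1}−x̄) = (0.9881) + (1.9181) + (4.1456) + (3.3081) + (-7.1594) + (11.6906) + (4.2731) = 19.1644
Denominator Σ(x_t−x̄)² = 40.3550
r_1 = 19.1644 / 40.3550 = 0.475

0.475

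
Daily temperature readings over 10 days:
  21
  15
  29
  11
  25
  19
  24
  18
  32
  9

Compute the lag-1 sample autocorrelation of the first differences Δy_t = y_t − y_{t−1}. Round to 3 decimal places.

-0.717

First differences Δy: -6, 14, -18, 14, -6, 5, -6, 14, -23
Mean of differences = -1.3333
Numerator Σ(Δy_t−Δȳ)(Δy_{t+1}−Δȳ) = -1117.1111
Denominator Σ(Δy_t−Δȳ)² = 1558.0000
r_1(Δy) = -1117.1111 / 1558.0000 = -0.717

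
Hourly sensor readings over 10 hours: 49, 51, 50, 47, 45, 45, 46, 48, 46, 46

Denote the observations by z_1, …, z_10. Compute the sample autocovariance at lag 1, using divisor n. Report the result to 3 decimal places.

2.431

Mean z̄ = (49 + 51 + 50 + 47 + 45 + 45 + 46 + 48 + 46 + 46)/10 = 47.3000
Σ_{t=1}^{9}(z_t−z̄)(z_{t+1}−z̄) = 24.3100
γ_1 = 24.3100 / 10 = 2.431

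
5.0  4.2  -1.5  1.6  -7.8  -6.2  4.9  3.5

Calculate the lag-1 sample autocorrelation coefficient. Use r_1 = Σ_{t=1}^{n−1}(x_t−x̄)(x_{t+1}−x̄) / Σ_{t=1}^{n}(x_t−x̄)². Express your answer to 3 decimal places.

0.204

Mean x̄ = (5.0 + 4.2 − 1.5 + 1.6 − 7.8 − 6.2 + 4.9 + 3.5)/8 = 0.4625
Deviations from mean: 4.5375, 3.7375, -1.9625, 1.1375, -8.2625, -6.6625, 4.4375, 3.0375
Σ(x_t−x̄)(x_{t+1}−x̄) = (16.9589) + (-7.3348) + (-2.2323) + (-9.3986) + (55.0489) + (-29.5648) + (13.4789) = 36.9561
Denominator Σ(x_t−x̄)² = 181.2788
r_1 = 36.9561 / 181.2788 = 0.204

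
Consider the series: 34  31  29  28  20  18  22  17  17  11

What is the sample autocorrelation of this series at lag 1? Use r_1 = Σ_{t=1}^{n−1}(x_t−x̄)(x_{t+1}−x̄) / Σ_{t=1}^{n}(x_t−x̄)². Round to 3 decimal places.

Mean x̄ = (34 + 31 + 29 + 28 + 20 + 18 + 22 + 17 + 17 + 11)/10 = 22.7000
Numerator Σ_{t=1}^{9}(x_t−x̄)(x_{t+1}−x̄) = 284.3100
Denominator Σ(x_t−x̄)² = 496.1000
r_1 = 284.3100 / 496.1000 = 0.573

0.573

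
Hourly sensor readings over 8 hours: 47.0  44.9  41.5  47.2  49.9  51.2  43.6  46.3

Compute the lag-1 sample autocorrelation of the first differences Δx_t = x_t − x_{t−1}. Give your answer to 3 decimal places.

-0.195

First differences Δx: -2.1, -3.4, 5.7, 2.7, 1.3, -7.6, 2.7
Mean of differences = -0.1000
Numerator Σ(Δx_t−Δx̄)(Δx_{t+1}−Δx̄) = -23.8800
Denominator Σ(Δx_t−Δx̄)² = 122.4200
r_1(Δx) = -23.8800 / 122.4200 = -0.195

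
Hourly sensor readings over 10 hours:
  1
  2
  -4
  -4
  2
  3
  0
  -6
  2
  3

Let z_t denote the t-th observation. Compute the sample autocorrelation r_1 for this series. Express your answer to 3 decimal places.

Mean z̄ = (1 + 2 − 4 − 4 + 2 + 3 + 0 − 6 + 2 + 3)/10 = -0.1000
Numerator Σ_{t=1}^{9}(z_t−z̄)(z_{t+1}−z̄) = 1.4900
Denominator Σ(z_t−z̄)² = 98.9000
r_1 = 1.4900 / 98.9000 = 0.015

0.015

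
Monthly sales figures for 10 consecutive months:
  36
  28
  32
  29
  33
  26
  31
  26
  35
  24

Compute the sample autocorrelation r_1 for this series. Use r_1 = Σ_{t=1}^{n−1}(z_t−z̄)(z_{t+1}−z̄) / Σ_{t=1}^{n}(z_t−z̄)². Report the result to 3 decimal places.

-0.615

Mean z̄ = (36 + 28 + 32 + 29 + 33 + 26 + 31 + 26 + 35 + 24)/10 = 30.0000
Numerator Σ_{t=1}^{9}(z_t−z̄)(z_{t+1}−z̄) = -91.0000
Denominator Σ(z_t−z̄)² = 148.0000
r_1 = -91.0000 / 148.0000 = -0.615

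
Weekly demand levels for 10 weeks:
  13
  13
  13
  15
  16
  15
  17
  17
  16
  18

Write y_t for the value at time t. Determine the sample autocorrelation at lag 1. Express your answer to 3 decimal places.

0.542

Mean ȳ = (13 + 13 + 13 + 15 + 16 + 15 + 17 + 17 + 16 + 18)/10 = 15.3000
Numerator Σ_{t=1}^{9}(y_t−ȳ)(y_{t+1}−ȳ) = 16.3100
Denominator Σ(y_t−ȳ)² = 30.1000
r_1 = 16.3100 / 30.1000 = 0.542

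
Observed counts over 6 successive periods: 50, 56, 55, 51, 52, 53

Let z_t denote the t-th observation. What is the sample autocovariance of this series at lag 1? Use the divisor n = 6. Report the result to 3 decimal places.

Mean z̄ = (50 + 56 + 55 + 51 + 52 + 53)/6 = 52.8333
Σ_{t=1}^{5}(z_t−z̄)(z_{t+1}−z̄) = -4.6944
γ_1 = -4.6944 / 6 = -0.782

-0.782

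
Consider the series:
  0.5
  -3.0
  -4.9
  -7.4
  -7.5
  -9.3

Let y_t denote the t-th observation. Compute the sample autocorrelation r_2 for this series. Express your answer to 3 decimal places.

Mean ȳ = (0.5 − 3.0 − 4.9 − 7.4 − 7.5 − 9.3)/6 = -5.2667
Σ(y_t−ȳ)(y_{t+2}−ȳ) = (2.1144) + (-4.8356) + (-0.8189) + (8.6044) = 5.0644
Denominator Σ(y_t−ȳ)² = 64.3333
r_2 = 5.0644 / 64.3333 = 0.079

0.079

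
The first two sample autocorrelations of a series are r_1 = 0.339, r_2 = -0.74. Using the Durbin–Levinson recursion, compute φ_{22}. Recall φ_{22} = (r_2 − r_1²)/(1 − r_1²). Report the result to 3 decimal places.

φ_{22} = (r_2 − r_1²) / (1 − r_1²)
r_1² = (0.339)² = 0.114921
Numerator = -0.74 − 0.1149 = -0.8549; denominator = 1 − 0.1149 = 0.8851
φ_{22} = -0.8549 / 0.8851 = -0.966

-0.966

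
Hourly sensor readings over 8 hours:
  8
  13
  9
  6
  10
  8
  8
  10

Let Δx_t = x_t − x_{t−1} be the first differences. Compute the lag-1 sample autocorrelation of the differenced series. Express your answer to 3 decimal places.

First differences Δx: 5, -4, -3, 4, -2, 0, 2
Mean of differences = 0.2857
Numerator Σ(Δx_t−Δx̄)(Δx_{t+1}−Δx̄) = -26.6531
Denominator Σ(Δx_t−Δx̄)² = 73.4286
r_1(Δx) = -26.6531 / 73.4286 = -0.363

-0.363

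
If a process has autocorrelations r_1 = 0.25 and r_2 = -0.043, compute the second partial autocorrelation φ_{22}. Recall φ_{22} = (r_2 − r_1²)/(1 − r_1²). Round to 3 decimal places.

φ_{22} = (r_2 − r_1²) / (1 − r_1²)
r_1² = (0.25)² = 0.0625
Numerator = -0.043 − 0.0625 = -0.1055; denominator = 1 − 0.0625 = 0.9375
φ_{22} = -0.1055 / 0.9375 = -0.113

-0.113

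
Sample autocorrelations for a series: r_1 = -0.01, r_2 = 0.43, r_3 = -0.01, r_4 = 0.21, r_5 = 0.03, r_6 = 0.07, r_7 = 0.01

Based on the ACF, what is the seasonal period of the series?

The largest autocorrelation is r_2 = 0.43, with a weaker echo at lag 4 (0.21); the remaining lags stay at or below 0.07.
The dominant spike at lag 2 indicates a seasonal period of 2.

2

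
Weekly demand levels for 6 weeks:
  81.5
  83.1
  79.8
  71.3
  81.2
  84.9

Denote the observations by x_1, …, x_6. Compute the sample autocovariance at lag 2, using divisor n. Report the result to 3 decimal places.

-11.275

Mean x̄ = (81.5 + 83.1 + 79.8 + 71.3 + 81.2 + 84.9)/6 = 80.3000
Σ_{t=1}^{4}(x_t−x̄)(x_{t+2}−x̄) = -67.6500
γ_2 = -67.6500 / 6 = -11.275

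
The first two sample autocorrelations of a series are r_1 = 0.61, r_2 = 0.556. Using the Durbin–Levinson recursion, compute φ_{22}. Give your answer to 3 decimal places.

φ_{22} = (r_2 − r_1²) / (1 − r_1²)
r_1² = (0.61)² = 0.3721
Numerator = 0.556 − 0.3721 = 0.1839; denominator = 1 − 0.3721 = 0.6279
φ_{22} = 0.1839 / 0.6279 = 0.293

0.293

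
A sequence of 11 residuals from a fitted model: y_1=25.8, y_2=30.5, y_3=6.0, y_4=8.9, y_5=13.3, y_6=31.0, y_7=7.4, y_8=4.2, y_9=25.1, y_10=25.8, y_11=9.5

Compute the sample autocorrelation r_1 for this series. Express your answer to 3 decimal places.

-0.065

Mean ȳ = (25.8 + 30.5 + 6.0 + 8.9 + 13.3 + 31.0 + 7.4 + 4.2 + 25.1 + 25.8 + 9.5)/11 = 17.0455
Numerator Σ_{t=1}^{10}(y_t−ȳ)(y_{t+1}−ȳ) = -72.3157
Denominator Σ(y_t−ȳ)² = 1111.2673
r_1 = -72.3157 / 1111.2673 = -0.065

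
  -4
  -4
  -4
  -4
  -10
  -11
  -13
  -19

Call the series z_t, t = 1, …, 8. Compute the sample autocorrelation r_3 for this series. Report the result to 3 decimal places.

-0.009

Mean z̄ = (-4 − 4 − 4 − 4 − 10 − 11 − 13 − 19)/8 = -8.6250
Σ(z_t−z̄)(z_{t+3}−z̄) = (21.3906) + (-6.3594) + (-10.9844) + (-20.2344) + (14.2656) = -1.9219
Denominator Σ(z_t−z̄)² = 219.8750
r_3 = -1.9219 / 219.8750 = -0.009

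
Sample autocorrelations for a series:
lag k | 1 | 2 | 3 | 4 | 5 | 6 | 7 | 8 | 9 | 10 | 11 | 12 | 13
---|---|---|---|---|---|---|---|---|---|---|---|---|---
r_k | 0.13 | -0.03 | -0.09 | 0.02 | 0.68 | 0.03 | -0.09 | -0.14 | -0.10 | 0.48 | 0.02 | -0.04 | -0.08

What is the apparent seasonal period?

The largest autocorrelation is r_5 = 0.68, with a weaker echo at lag 10 (0.48); the remaining lags stay at or below 0.13.
The dominant spike at lag 5 indicates a seasonal period of 5.

5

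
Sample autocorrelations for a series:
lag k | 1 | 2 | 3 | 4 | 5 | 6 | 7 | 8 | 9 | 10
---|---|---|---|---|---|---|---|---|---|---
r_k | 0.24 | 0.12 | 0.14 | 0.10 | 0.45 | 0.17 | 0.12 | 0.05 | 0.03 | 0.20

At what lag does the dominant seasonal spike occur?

The largest autocorrelation is r_5 = 0.45; the remaining lags stay at or below 0.24. The elevated value at lag 1 (0.24), dropping to 0.12 at lag 2, reflects decaying short-term dependence rather than seasonality.
The dominant spike at lag 5 indicates a seasonal period of 5.

5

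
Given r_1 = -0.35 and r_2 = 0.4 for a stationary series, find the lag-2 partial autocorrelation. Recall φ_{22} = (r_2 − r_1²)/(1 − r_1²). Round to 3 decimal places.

φ_{22} = (r_2 − r_1²) / (1 − r_1²)
r_1² = (-0.35)² = 0.1225
Numerator = 0.4 − 0.1225 = 0.2775; denominator = 1 − 0.1225 = 0.8775
φ_{22} = 0.2775 / 0.8775 = 0.316

0.316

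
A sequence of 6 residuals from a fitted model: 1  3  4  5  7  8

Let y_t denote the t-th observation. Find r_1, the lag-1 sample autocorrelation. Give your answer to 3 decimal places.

0.467

Mean ȳ = (1 + 3 + 4 + 5 + 7 + 8)/6 = 4.6667
Deviations from mean: -3.6667, -1.6667, -0.6667, 0.3333, 2.3333, 3.3333
Σ(y_t−ȳ)(y_{t+1}−ȳ) = (6.1111) + (1.1111) + (-0.2222) + (0.7778) + (7.7778) = 15.5556
Denominator Σ(y_t−ȳ)² = 33.3333
r_1 = 15.5556 / 33.3333 = 0.467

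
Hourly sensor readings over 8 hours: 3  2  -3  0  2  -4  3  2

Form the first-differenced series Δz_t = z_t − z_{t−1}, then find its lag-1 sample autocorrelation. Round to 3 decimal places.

-0.520

First differences Δz: -1, -5, 3, 2, -6, 7, -1
Mean of differences = -0.1429
Numerator Σ(Δz_t−Δz̄)(Δz_{t+1}−Δz̄) = -64.8776
Denominator Σ(Δz_t−Δz̄)² = 124.8571
r_1(Δz) = -64.8776 / 124.8571 = -0.520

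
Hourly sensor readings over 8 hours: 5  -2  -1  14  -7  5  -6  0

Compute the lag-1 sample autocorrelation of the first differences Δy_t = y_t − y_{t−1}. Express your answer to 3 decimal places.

-0.750

First differences Δy: -7, 1, 15, -21, 12, -11, 6
Mean of differences = -0.7143
Numerator Σ(Δy_t−Δȳ)(Δy_{t+1}−Δȳ) = -760.3673
Denominator Σ(Δy_t−Δȳ)² = 1013.4286
r_1(Δy) = -760.3673 / 1013.4286 = -0.750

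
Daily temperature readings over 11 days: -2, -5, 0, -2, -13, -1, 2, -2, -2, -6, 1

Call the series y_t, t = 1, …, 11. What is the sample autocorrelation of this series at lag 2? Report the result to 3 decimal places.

-0.411

Mean ȳ = (-2 − 5 + 0 − 2 − 13 − 1 + 2 − 2 − 2 − 6 + 1)/11 = -2.7273
Numerator Σ_{t=1}^{9}(y_t−ȳ)(y_{t+2}−ȳ) = -69.9669
Denominator Σ(y_t−ȳ)² = 170.1818
r_2 = -69.9669 / 170.1818 = -0.411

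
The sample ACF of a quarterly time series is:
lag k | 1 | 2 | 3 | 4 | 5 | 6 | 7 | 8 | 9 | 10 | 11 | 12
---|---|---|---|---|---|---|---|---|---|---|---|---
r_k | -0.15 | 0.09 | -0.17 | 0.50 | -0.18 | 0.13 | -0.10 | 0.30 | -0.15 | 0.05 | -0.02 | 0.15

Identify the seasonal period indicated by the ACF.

4

The largest autocorrelation is r_4 = 0.50, with weaker echoes at lags 8 (0.30) and 12 (0.15); the remaining lags stay at or below 0.13.
The dominant spike at lag 4 indicates a seasonal period of 4.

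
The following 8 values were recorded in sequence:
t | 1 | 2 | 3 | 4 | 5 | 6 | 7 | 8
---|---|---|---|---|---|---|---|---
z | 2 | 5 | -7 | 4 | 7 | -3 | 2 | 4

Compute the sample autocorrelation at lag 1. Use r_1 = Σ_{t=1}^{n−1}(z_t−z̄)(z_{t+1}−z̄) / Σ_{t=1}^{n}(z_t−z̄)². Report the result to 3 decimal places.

-0.414

Mean z̄ = (2 + 5 − 7 + 4 + 7 − 3 + 2 + 4)/8 = 1.7500
Deviations from mean: 0.2500, 3.2500, -8.7500, 2.2500, 5.2500, -4.7500, 0.2500, 2.2500
Numerator Σ_{t=1}^{7}(z_t−z̄)(z_{t+1}−z̄) = -61.0625
Denominator Σ(z_t−z̄)² = 147.5000
r_1 = -61.0625 / 147.5000 = -0.414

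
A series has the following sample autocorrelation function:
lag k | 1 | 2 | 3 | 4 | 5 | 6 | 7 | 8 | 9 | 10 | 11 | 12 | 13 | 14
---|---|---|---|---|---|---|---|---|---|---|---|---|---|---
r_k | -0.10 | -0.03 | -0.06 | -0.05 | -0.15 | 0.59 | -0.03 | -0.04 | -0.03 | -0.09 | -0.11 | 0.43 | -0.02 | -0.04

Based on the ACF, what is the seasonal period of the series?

6

The largest autocorrelation is r_6 = 0.59, with a weaker echo at lag 12 (0.43); the remaining lags stay at or below -0.02.
The dominant spike at lag 6 indicates a seasonal period of 6.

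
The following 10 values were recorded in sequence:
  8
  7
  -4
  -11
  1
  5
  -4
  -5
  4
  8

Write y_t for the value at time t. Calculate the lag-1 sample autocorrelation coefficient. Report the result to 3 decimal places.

Mean ȳ = (8 + 7 − 4 − 11 + 1 + 5 − 4 − 5 + 4 + 8)/10 = 0.9000
Numerator Σ_{t=1}^{9}(y_t−ȳ)(y_{t+1}−ȳ) = 83.4900
Denominator Σ(y_t−ȳ)² = 388.9000
r_1 = 83.4900 / 388.9000 = 0.215

0.215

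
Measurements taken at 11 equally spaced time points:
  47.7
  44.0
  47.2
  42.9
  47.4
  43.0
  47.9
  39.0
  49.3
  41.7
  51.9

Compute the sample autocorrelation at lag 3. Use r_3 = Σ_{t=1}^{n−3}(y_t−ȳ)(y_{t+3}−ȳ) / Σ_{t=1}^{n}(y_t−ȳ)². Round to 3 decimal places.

Mean ȳ = (47.7 + 44.0 + 47.2 + 42.9 + 47.4 + 43.0 + 47.9 + 39.0 + 49.3 + 41.7 + 51.9)/11 = 45.6364
Numerator Σ_{t=1}^{8}(y_t−ȳ)(y_{t+3}−ȳ) = -90.6903
Denominator Σ(y_t−ȳ)² = 144.2455
r_3 = -90.6903 / 144.2455 = -0.629

-0.629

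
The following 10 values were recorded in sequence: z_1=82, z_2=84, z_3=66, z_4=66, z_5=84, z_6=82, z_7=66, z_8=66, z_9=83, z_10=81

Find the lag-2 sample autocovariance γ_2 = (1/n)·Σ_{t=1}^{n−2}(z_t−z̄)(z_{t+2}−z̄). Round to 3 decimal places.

-54.000

Mean z̄ = (82 + 84 + 66 + 66 + 84 + 82 + 66 + 66 + 83 + 81)/10 = 76.0000
Σ_{t=1}^{8}(z_t−z̄)(z_{t+2}−z̄) = -540.0000
γ_2 = -540.0000 / 10 = -54.000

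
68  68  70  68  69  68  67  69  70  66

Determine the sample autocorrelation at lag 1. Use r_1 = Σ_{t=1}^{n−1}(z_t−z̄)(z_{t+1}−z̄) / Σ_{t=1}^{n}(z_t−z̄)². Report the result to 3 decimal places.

-0.326

Mean z̄ = (68 + 68 + 70 + 68 + 69 + 68 + 67 + 69 + 70 + 66)/10 = 68.3000
Numerator Σ_{t=1}^{9}(z_t−z̄)(z_{t+1}−z̄) = -4.5900
Denominator Σ(z_t−z̄)² = 14.1000
r_1 = -4.5900 / 14.1000 = -0.326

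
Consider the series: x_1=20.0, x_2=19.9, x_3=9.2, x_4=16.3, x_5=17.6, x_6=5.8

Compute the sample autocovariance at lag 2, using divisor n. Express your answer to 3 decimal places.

Mean x̄ = (20.0 + 19.9 + 9.2 + 16.3 + 17.6 + 5.8)/6 = 14.8000
Σ_{t=1}^{4}(x_t−x̄)(x_{t+2}−x̄) = -50.6500
γ_2 = -50.6500 / 6 = -8.442

-8.442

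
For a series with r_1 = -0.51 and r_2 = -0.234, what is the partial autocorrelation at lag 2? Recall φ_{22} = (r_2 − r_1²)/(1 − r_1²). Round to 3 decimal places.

φ_{22} = (r_2 − r_1²) / (1 − r_1²)
r_1² = (-0.51)² = 0.2601
Numerator = -0.234 − 0.2601 = -0.4941; denominator = 1 − 0.2601 = 0.7399
φ_{22} = -0.4941 / 0.7399 = -0.668

-0.668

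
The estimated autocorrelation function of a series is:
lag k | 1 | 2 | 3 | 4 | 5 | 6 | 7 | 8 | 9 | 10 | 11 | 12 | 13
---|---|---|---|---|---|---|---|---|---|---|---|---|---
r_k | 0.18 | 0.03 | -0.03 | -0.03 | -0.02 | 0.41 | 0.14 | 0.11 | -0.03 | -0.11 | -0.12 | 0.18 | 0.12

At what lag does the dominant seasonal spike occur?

The largest autocorrelation is r_6 = 0.41; the remaining lags stay at or below 0.18.
The dominant spike at lag 6 indicates a seasonal period of 6.

6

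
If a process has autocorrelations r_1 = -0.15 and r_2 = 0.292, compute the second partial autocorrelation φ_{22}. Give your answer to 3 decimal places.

0.276

φ_{22} = (r_2 − r_1²) / (1 − r_1²)
r_1² = (-0.15)² = 0.0225
Numerator = 0.292 − 0.0225 = 0.2695; denominator = 1 − 0.0225 = 0.9775
φ_{22} = 0.2695 / 0.9775 = 0.276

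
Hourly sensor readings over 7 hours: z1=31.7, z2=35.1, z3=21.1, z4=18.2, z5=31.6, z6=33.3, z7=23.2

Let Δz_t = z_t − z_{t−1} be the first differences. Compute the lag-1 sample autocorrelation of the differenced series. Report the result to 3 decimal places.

-0.092

First differences Δz: 3.4, -14.0, -2.9, 13.4, 1.7, -10.1
Mean of differences = -1.4167
Numerator Σ(Δz_t−Δz̄)(Δz_{t+1}−Δz̄) = -44.8069
Denominator Σ(Δz_t−Δz̄)² = 488.3883
r_1(Δz) = -44.8069 / 488.3883 = -0.092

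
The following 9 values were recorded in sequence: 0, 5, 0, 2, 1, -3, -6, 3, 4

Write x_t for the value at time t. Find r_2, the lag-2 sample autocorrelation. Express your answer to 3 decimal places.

-0.332

Mean x̄ = (0 + 5 + 0 + 2 + 1 − 3 − 6 + 3 + 4)/9 = 0.6667
Numerator Σ_{t=1}^{7}(x_t−x̄)(x_{t+2}−x̄) = -31.8889
Denominator Σ(x_t−x̄)² = 96.0000
r_2 = -31.8889 / 96.0000 = -0.332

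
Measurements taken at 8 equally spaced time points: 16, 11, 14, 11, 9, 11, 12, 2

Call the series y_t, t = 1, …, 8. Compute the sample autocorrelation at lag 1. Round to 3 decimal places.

Mean ȳ = (16 + 11 + 14 + 11 + 9 + 11 + 12 + 2)/8 = 10.7500
Deviations from mean: 5.2500, 0.2500, 3.2500, 0.2500, -1.7500, 0.2500, 1.2500, -8.7500
Numerator Σ_{t=1}^{7}(y_t−ȳ)(y_{t+1}−ȳ) = -8.5625
Denominator Σ(y_t−ȳ)² = 119.5000
r_1 = -8.5625 / 119.5000 = -0.072

-0.072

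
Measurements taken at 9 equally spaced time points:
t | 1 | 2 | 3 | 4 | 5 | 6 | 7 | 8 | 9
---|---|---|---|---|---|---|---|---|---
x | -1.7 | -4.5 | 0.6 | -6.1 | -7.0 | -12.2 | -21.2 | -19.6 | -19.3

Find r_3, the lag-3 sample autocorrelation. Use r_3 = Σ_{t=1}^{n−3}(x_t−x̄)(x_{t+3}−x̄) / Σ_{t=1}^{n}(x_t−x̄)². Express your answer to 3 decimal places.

-0.048

Mean x̄ = (-1.7 − 4.5 + 0.6 − 6.1 − 7.0 − 12.2 − 21.2 − 19.6 − 19.3)/9 = -10.1111
Numerator Σ_{t=1}^{6}(x_t−x̄)(x_{t+3}−x̄) = -25.9848
Denominator Σ(x_t−x̄)² = 544.5289
r_3 = -25.9848 / 544.5289 = -0.048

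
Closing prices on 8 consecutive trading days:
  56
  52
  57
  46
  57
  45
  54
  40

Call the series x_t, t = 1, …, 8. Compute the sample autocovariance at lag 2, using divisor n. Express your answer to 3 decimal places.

Mean x̄ = (56 + 52 + 57 + 46 + 57 + 45 + 54 + 40)/8 = 50.8750
Deviations: 5.1250, 1.1250, 6.1250, -4.8750, 6.1250, -5.8750, 3.1250, -10.8750
Σ_{t=1}^{6}(x_t−x̄)(x_{t+2}−x̄) = 175.0938
γ_2 = 175.0938 / 8 = 21.887

21.887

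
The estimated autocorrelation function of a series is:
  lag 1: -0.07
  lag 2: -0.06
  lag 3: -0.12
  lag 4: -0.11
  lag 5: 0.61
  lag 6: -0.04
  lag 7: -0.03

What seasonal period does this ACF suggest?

The largest autocorrelation is r_5 = 0.61; the remaining lags stay at or below -0.03.
The dominant spike at lag 5 indicates a seasonal period of 5.

5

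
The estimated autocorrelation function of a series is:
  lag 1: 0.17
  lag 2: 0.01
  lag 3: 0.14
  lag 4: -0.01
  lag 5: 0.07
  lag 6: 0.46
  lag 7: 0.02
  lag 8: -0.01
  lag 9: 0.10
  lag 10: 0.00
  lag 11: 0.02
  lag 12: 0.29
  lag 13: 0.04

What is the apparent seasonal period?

6

The largest autocorrelation is r_6 = 0.46, with a weaker echo at lag 12 (0.29); the remaining lags stay at or below 0.17.
The dominant spike at lag 6 indicates a seasonal period of 6.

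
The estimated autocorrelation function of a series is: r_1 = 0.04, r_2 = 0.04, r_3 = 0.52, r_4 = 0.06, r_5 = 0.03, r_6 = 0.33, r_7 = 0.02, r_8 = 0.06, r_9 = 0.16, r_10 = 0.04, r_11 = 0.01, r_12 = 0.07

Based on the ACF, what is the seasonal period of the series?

The largest autocorrelation is r_3 = 0.52, with weaker echoes at lags 6 (0.33) and 9 (0.16); the remaining lags stay at or below 0.07.
The dominant spike at lag 3 indicates a seasonal period of 3.

3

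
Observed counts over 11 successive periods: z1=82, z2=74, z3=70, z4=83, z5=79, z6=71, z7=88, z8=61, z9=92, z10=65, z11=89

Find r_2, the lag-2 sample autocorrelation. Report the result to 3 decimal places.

Mean z̄ = (82 + 74 + 70 + 83 + 79 + 71 + 88 + 61 + 92 + 65 + 89)/11 = 77.6364
Numerator Σ_{t=1}^{9}(z_t−z̄)(z_{t+2}−z̄) = 548.0083
Denominator Σ(z_t−z̄)² = 1044.5455
r_2 = 548.0083 / 1044.5455 = 0.525

0.525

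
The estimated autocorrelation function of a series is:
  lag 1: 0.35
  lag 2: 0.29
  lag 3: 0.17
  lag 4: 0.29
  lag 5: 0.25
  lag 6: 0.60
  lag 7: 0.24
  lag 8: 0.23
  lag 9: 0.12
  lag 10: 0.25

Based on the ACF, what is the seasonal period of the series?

6

The largest autocorrelation is r_6 = 0.60; the remaining lags stay at or below 0.35. The elevated value at lag 1 (0.35), dropping to 0.29 at lag 2, reflects decaying short-term dependence rather than seasonality.
The dominant spike at lag 6 indicates a seasonal period of 6.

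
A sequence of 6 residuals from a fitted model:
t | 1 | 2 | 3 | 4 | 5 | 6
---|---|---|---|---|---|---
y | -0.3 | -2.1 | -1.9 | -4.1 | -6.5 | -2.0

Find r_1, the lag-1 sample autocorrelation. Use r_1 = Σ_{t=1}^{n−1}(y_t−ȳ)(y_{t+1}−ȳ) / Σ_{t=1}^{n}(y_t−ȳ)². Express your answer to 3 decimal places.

Mean ȳ = (-0.3 − 2.1 − 1.9 − 4.1 − 6.5 − 2.0)/6 = -2.8167
Deviations from mean: 2.5167, 0.7167, 0.9167, -1.2833, -3.6833, 0.8167
Numerator Σ_{t=1}^{5}(y_t−ȳ)(y_{t+1}−ȳ) = 3.0031
Denominator Σ(y_t−ȳ)² = 23.5683
r_1 = 3.0031 / 23.5683 = 0.127

0.127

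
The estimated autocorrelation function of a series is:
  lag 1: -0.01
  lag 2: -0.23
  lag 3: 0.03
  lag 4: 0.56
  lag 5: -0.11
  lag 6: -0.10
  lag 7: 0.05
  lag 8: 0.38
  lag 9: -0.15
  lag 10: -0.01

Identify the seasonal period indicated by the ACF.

The largest autocorrelation is r_4 = 0.56, with a weaker echo at lag 8 (0.38); the remaining lags stay at or below 0.05.
The dominant spike at lag 4 indicates a seasonal period of 4.

4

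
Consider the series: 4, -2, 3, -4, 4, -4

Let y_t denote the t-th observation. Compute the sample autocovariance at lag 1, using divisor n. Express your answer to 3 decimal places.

-9.699

Mean ȳ = (4 − 2 + 3 − 4 + 4 − 4)/6 = 0.1667
Deviations: 3.8333, -2.1667, 2.8333, -4.1667, 3.8333, -4.1667
Σ_{t=1}^{5}(y_t−ȳ)(y_{t+1}−ȳ) = -58.1944
γ_1 = -58.1944 / 6 = -9.699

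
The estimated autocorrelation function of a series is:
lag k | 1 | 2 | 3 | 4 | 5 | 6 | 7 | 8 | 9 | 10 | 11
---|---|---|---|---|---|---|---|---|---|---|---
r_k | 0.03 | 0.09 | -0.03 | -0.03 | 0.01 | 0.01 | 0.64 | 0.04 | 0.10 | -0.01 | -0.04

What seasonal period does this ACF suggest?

The largest autocorrelation is r_7 = 0.64; the remaining lags stay at or below 0.10.
The dominant spike at lag 7 indicates a seasonal period of 7.

7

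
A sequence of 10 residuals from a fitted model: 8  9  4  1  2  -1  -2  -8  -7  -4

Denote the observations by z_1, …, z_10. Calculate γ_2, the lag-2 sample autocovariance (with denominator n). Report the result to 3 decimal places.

Mean z̄ = (8 + 9 + 4 + 1 + 2 − 1 − 2 − 8 − 7 − 4)/10 = 0.2000
Σ_{t=1}^{8}(z_t−z̄)(z_{t+2}−z̄) = 98.7200
γ_2 = 98.7200 / 10 = 9.872

9.872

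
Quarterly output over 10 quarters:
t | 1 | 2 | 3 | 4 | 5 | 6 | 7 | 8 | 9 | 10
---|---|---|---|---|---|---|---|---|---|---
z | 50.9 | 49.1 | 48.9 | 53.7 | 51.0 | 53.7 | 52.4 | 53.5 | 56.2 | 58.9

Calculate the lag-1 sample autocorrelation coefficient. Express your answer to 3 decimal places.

0.430

Mean z̄ = (50.9 + 49.1 + 48.9 + 53.7 + 51.0 + 53.7 + 52.4 + 53.5 + 56.2 + 58.9)/10 = 52.8300
Numerator Σ_{t=1}^{9}(z_t−z̄)(z_{t+1}−z̄) = 37.3061
Denominator Σ(z_t−z̄)² = 86.7810
r_1 = 37.3061 / 86.7810 = 0.430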